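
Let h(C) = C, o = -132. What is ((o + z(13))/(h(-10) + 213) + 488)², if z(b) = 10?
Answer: 9789519364/41209 ≈ 2.3756e+5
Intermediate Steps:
((o + z(13))/(h(-10) + 213) + 488)² = ((-132 + 10)/(-10 + 213) + 488)² = (-122/203 + 488)² = (98942/203)² = 9789519364/41209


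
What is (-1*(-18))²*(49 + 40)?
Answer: 28836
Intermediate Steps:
(-1*(-18))²*(49 + 40) = 18²*89 = 324*89 = 28836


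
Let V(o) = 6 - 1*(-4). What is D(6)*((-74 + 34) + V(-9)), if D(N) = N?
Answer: -180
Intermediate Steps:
V(o) = 10 (V(o) = 6 + 4 = 10)
D(6)*((-74 + 34) + V(-9)) = 6*((-74 + 34) + 10) = 6*(-40 + 10) = 6*(-30) = -180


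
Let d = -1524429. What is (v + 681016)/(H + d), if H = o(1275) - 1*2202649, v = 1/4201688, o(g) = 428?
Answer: -2861416755009/15658220585200 ≈ -0.18274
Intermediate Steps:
v = 1/4201688 ≈ 2.3800e-7
H = -2202221 (H = 428 - 1*2202649 = 428 - 2202649 = -2202221)
(v + 681016)/(H + d) = (1/4201688 + 681016)/(-2202221 - 1524429) = (2861416755009/4201688)/(-3726650) = (2861416755009/4201688)*(-1/3726650) = -2861416755009/15658220585200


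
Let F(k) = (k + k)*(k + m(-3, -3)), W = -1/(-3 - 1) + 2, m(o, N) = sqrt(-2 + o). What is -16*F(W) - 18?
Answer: -180 - 72*I*sqrt(5) ≈ -180.0 - 161.0*I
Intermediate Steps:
W = 9/4 (W = -1/(-4) + 2 = -1/4*(-1) + 2 = 1/4 + 2 = 9/4 ≈ 2.2500)
F(k) = 2*k*(k + I*sqrt(5)) (F(k) = (k + k)*(k + sqrt(-2 - 3)) = (2*k)*(k + sqrt(-5)) = (2*k)*(k + I*sqrt(5)) = 2*k*(k + I*sqrt(5)))
-16*F(W) - 18 = -32*9*(9/4 + I*sqrt(5))/4 - 18 = -16*(81/8 + 9*I*sqrt(5)/2) - 18 = (-162 - 72*I*sqrt(5)) - 18 = -180 - 72*I*sqrt(5)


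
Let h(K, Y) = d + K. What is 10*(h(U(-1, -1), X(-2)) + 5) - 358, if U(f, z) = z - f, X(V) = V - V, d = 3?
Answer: -278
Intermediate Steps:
X(V) = 0
h(K, Y) = 3 + K
10*(h(U(-1, -1), X(-2)) + 5) - 358 = 10*((3 + (-1 - 1*(-1))) + 5) - 358 = 10*((3 + (-1 + 1)) + 5) - 358 = 10*((3 + 0) + 5) - 358 = 10*(3 + 5) - 358 = 10*8 - 358 = 80 - 358 = -278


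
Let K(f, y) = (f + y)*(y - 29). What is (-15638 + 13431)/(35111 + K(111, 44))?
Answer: -2207/37436 ≈ -0.058954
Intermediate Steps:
K(f, y) = (-29 + y)*(f + y) (K(f, y) = (f + y)*(-29 + y) = (-29 + y)*(f + y))
(-15638 + 13431)/(35111 + K(111, 44)) = (-15638 + 13431)/(35111 + (44**2 - 29*111 - 29*44 + 111*44)) = -2207/(35111 + (1936 - 3219 - 1276 + 4884)) = -2207/(35111 + 2325) = -2207/37436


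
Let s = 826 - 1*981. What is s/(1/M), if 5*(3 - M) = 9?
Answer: -186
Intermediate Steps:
M = 6/5 (M = 3 - 1/5*9 = 3 - 9/5 = 6/5 ≈ 1.2000)
s = -155 (s = 826 - 981 = -155)
s/(1/M) = -155/1/(6/5) = -155/(5/6) = (6/5)*(-155) = -186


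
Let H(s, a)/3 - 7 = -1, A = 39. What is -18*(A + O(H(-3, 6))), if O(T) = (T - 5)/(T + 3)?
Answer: -4992/7 ≈ -713.14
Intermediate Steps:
H(s, a) = 18 (H(s, a) = 21 + 3*(-1) = 21 - 3 = 18)
O(T) = (-5 + T)/(3 + T)
-18*(A + O(H(-3, 6))) = -18*(39 + (-5 + 18)/(3 + 18)) = -18*(39 + 13/21) = -18*832/21 = -4992/7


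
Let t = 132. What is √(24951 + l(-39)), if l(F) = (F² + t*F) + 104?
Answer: 2*√5357 ≈ 146.38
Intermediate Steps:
l(F) = 104 + F² + 132*F (l(F) = (F² + 132*F) + 104 = 104 + F² + 132*F)
√(24951 + l(-39)) = √(24951 + (104 + (-39)² + 132*(-39))) = √(24951 + (104 + 1521 - 5148)) = √(24951 - 3523) = √21428 = 2*√5357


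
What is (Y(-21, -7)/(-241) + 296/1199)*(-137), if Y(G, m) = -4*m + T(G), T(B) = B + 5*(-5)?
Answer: -12729766/288959 ≈ -44.054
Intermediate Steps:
T(B) = -25 + B (T(B) = B - 25 = -25 + B)
Y(G, m) = -25 + G - 4*m (Y(G, m) = -4*m + (-25 + G) = -25 + G - 4*m)
(Y(-21, -7)/(-241) + 296/1199)*(-137) = ((-25 - 21 - 4*(-7))/(-241) + 296/1199)*(-137) = ((-25 - 21 + 28)*(-1/241) + 296*(1/1199))*(-137) = (-18*(-1/241) + 296/1199)*(-137) = (18/241 + 296/1199)*(-137) = (92918/288959)*(-137) = -12729766/288959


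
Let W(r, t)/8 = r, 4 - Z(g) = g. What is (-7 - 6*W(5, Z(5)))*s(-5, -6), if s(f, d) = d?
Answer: 1482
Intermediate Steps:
Z(g) = 4 - g
W(r, t) = 8*r
(-7 - 6*W(5, Z(5)))*s(-5, -6) = (-7 - 48*5)*(-6) = (-7 - 6*40)*(-6) = (-7 - 240)*(-6) = -247*(-6) = 1482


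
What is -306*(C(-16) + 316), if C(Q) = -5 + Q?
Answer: -90270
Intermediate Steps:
-306*(C(-16) + 316) = -306*((-5 - 16) + 316) = -306*(-21 + 316) = -306*295 = -90270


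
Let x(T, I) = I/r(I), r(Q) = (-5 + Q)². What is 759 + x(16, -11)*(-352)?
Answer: 6193/8 ≈ 774.13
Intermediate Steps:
x(T, I) = I/(-5 + I)² (x(T, I) = I/((-5 + I)²) = I/(-5 + I)²)
759 + x(16, -11)*(-352) = 759 - 11/(-5 - 11)²*(-352) = 759 - 11/(-16)²*(-352) = 759 - 11*1/256*(-352) = 759 - 11/256*(-352) = 759 + 121/8 = 6193/8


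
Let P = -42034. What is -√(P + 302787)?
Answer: -√260753 ≈ -510.64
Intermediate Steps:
-√(P + 302787) = -√(-42034 + 302787) = -√260753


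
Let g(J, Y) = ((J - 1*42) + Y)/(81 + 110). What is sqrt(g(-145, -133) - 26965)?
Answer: 7*I*sqrt(20076965)/191 ≈ 164.22*I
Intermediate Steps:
g(J, Y) = -42/191 + J/191 + Y/191 (g(J, Y) = ((J - 42) + Y)/191 = ((-42 + J) + Y)*(1/191) = (-42 + J + Y)*(1/191) = -42/191 + J/191 + Y/191)
sqrt(g(-145, -133) - 26965) = sqrt((-42/191 + (1/191)*(-145) + (1/191)*(-133)) - 26965) = sqrt((-42/191 - 145/191 - 133/191) - 26965) = sqrt(-320/191 - 26965) = sqrt(-5150635/191) = 7*I*sqrt(20076965)/191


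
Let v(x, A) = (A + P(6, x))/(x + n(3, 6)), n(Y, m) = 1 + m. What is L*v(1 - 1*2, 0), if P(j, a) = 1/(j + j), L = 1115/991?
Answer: 1115/71352 ≈ 0.015627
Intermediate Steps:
L = 1115/991 (L = 1115*(1/991) = 1115/991 ≈ 1.1251)
P(j, a) = 1/(2*j)
v(x, A) = (1/12 + A)/(7 + x) (v(x, A) = (A + (½)/6)/(x + (1 + 6)) = (A + (½)*(⅙))/(x + 7) = (A + 1/12)/(7 + x) = (1/12 + A)/(7 + x))
L*v(1 - 1*2, 0) = 1115*((1/12 + 0)/(7 + (1 - 1*2)))/991 = 1115*((1/12)/(7 + (1 - 2)))/991 = 1115*((1/12)/(7 - 1))/991 = 1115*((1/12)/6)/991 = 1115*((⅙)*(1/12))/991 = (1115/991)*(1/72) = 1115/71352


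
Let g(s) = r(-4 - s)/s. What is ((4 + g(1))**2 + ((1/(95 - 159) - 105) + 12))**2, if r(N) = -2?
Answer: 32455809/4096 ≈ 7923.8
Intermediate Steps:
g(s) = -2/s
((4 + g(1))**2 + ((1/(95 - 159) - 105) + 12))**2 = ((4 - 2/1)**2 + ((1/(95 - 159) - 105) + 12))**2 = ((4 - 2*1)**2 + ((1/(-64) - 105) + 12))**2 = ((4 - 2)**2 + ((-1/64 - 105) + 12))**2 = (2**2 + (-6721/64 + 12))**2 = (4 - 5953/64)**2 = (-5697/64)**2 = 32455809/4096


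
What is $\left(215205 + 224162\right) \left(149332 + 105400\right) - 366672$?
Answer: $111920467972$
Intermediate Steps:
$\left(215205 + 224162\right) \left(149332 + 105400\right) - 366672 = 439367 \cdot 254732 - 366672 = 111920834644 - 366672 = 111920467972$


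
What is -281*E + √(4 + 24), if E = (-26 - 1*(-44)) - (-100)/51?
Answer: -286058/51 + 2*√7 ≈ -5603.7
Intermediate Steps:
E = 1018/51 (E = (-26 + 44) - (-100)/51 = 18 - 1*(-100/51) = 18 + 100/51 = 1018/51 ≈ 19.961)
-281*E + √(4 + 24) = -281*1018/51 + √(4 + 24) = -286058/51 + √28 = -286058/51 + 2*√7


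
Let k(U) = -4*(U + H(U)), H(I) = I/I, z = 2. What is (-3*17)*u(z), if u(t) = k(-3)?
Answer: -408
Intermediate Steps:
H(I) = 1
k(U) = -4 - 4*U (k(U) = -4*(U + 1) = -4*(1 + U) = -4 - 4*U)
u(t) = 8 (u(t) = -4 - 4*(-3) = -4 + 12 = 8)
(-3*17)*u(z) = -3*17*8 = -51*8 = -408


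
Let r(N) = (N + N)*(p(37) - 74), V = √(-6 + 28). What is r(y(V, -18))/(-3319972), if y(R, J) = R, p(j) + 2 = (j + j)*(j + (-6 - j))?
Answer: 260*√22/829993 ≈ 0.0014693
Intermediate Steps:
V = √22 ≈ 4.6904
p(j) = -2 - 12*j (p(j) = -2 + (j + j)*(j + (-6 - j)) = -2 + (2*j)*(-6) = -2 - 12*j)
r(N) = -1040*N (r(N) = (N + N)*((-2 - 12*37) - 74) = (2*N)*((-2 - 444) - 74) = (2*N)*(-446 - 74) = (2*N)*(-520) = -1040*N)
r(y(V, -18))/(-3319972) = -1040*√22/(-3319972) = -1040*√22*(-1/3319972) = 260*√22/829993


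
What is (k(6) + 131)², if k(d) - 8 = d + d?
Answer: 22801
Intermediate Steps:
k(d) = 8 + 2*d (k(d) = 8 + (d + d) = 8 + 2*d)
(k(6) + 131)² = ((8 + 2*6) + 131)² = ((8 + 12) + 131)² = (20 + 131)² = 151² = 22801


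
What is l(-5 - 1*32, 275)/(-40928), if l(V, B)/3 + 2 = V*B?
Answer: 30531/40928 ≈ 0.74597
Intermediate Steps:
l(V, B) = -6 + 3*B*V (l(V, B) = -6 + 3*(V*B) = -6 + 3*(B*V) = -6 + 3*B*V)
l(-5 - 1*32, 275)/(-40928) = (-6 + 3*275*(-5 - 1*32))/(-40928) = (-6 + 3*275*(-5 - 32))*(-1/40928) = (-6 + 3*275*(-37))*(-1/40928) = (-6 - 30525)*(-1/40928) = -30531*(-1/40928) = 30531/40928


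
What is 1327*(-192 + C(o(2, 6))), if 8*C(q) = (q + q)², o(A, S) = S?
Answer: -230898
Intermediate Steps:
C(q) = q²/2 (C(q) = (q + q)²/8 = (2*q)²/8 = (4*q²)/8 = q²/2)
1327*(-192 + C(o(2, 6))) = 1327*(-192 + (½)*6²) = 1327*(-192 + (½)*36) = 1327*(-192 + 18) = 1327*(-174) = -230898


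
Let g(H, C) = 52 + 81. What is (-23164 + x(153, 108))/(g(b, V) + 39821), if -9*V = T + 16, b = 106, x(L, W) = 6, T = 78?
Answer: -11579/19977 ≈ -0.57962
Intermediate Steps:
V = -94/9 (V = -(78 + 16)/9 = -1/9*94 = -94/9 ≈ -10.444)
g(H, C) = 133
(-23164 + x(153, 108))/(g(b, V) + 39821) = (-23164 + 6)/(133 + 39821) = -23158/39954 = -23158*1/39954 = -11579/19977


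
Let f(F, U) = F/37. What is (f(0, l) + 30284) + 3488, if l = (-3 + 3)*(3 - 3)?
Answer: 33772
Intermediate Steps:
l = 0 (l = 0*0 = 0)
f(F, U) = F/37 (f(F, U) = F*(1/37) = F/37)
(f(0, l) + 30284) + 3488 = ((1/37)*0 + 30284) + 3488 = (0 + 30284) + 3488 = 30284 + 3488 = 33772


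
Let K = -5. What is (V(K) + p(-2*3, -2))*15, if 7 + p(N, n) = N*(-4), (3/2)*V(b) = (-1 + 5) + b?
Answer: 245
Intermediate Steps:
V(b) = 8/3 + 2*b/3 (V(b) = 2*((-1 + 5) + b)/3 = 2*(4 + b)/3 = 8/3 + 2*b/3)
p(N, n) = -7 - 4*N (p(N, n) = -7 + N*(-4) = -7 - 4*N)
(V(K) + p(-2*3, -2))*15 = ((8/3 + (⅔)*(-5)) + (-7 - (-8)*3))*15 = ((8/3 - 10/3) + (-7 - 4*(-6)))*15 = (-⅔ + (-7 + 24))*15 = (-⅔ + 17)*15 = (49/3)*15 = 245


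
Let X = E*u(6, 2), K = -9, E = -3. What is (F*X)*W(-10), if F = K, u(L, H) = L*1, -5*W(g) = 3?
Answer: -486/5 ≈ -97.200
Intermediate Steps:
W(g) = -3/5 (W(g) = -1/5*3 = -3/5)
u(L, H) = L
X = -18 (X = -3*6 = -18)
F = -9
(F*X)*W(-10) = -9*(-18)*(-3/5) = 162*(-3/5) = -486/5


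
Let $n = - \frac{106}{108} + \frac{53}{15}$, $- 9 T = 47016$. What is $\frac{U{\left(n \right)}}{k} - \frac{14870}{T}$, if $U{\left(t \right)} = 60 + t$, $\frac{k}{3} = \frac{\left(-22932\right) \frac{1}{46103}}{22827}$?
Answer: $- \frac{552681026724287}{577591560} \approx -9.5687 \cdot 10^{5}$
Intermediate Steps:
$T = -5224$ ($T = \left(- \frac{1}{9}\right) 47016 = -5224$)
$n = \frac{689}{270}$ ($n = \left(-106\right) \frac{1}{108} + 53 \cdot \frac{1}{15} = - \frac{53}{54} + \frac{53}{15} = \frac{689}{270} \approx 2.5519$)
$k = - \frac{3276}{50113961}$ ($k = 3 \frac{\left(-22932\right) \frac{1}{46103}}{22827} = 3 \left(-22932\right) \frac{1}{46103} \cdot \frac{1}{22827} = 3 \left(\left(- \frac{22932}{46103}\right) \frac{1}{22827}\right) = 3 \left(- \frac{1092}{50113961}\right) = - \frac{3276}{50113961} \approx -6.5371 \cdot 10^{-5}$)
$\frac{U{\left(n \right)}}{k} - \frac{14870}{T} = \frac{60 + \frac{689}{270}}{- \frac{3276}{50113961}} - \frac{14870}{-5224} = \frac{16889}{270} \left(- \frac{50113961}{3276}\right) - - \frac{7435}{2612} = - \frac{846374687329}{884520} + \frac{7435}{2612} = - \frac{552681026724287}{577591560}$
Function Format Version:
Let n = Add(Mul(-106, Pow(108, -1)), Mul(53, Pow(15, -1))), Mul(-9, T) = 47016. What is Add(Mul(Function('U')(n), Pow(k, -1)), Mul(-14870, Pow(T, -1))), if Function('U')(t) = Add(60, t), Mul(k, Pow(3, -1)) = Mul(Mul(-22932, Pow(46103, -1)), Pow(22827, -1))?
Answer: Rational(-552681026724287, 577591560) ≈ -9.5687e+5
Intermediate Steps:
T = -5224 (T = Mul(Rational(-1, 9), 47016) = -5224)
n = Rational(689, 270) (n = Add(Mul(-106, Rational(1, 108)), Mul(53, Rational(1, 15))) = Add(Rational(-53, 54), Rational(53, 15)) = Rational(689, 270) ≈ 2.5519)
k = Rational(-3276, 50113961) (k = Mul(3, Mul(Mul(-22932, Pow(46103, -1)), Pow(22827, -1))) = Mul(3, Mul(Mul(-22932, Rational(1, 46103)), Rational(1, 22827))) = Mul(3, Mul(Rational(-22932, 46103), Rational(1, 22827))) = Mul(3, Rational(-1092, 50113961)) = Rational(-3276, 50113961) ≈ -6.5371e-5)
Add(Mul(Function('U')(n), Pow(k, -1)), Mul(-14870, Pow(T, -1))) = Add(Mul(Add(60, Rational(689, 270)), Pow(Rational(-3276, 50113961), -1)), Mul(-14870, Pow(-5224, -1))) = Add(Mul(Rational(16889, 270), Rational(-50113961, 3276)), Mul(-14870, Rational(-1, 5224))) = Add(Rational(-846374687329, 884520), Rational(7435, 2612)) = Rational(-552681026724287, 577591560)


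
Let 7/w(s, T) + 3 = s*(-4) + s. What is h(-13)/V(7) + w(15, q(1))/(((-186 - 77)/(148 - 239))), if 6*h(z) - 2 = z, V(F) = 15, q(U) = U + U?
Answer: -32699/189360 ≈ -0.17268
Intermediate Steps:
q(U) = 2*U
w(s, T) = 7/(-3 - 3*s) (w(s, T) = 7/(-3 + (s*(-4) + s)) = 7/(-3 + (-4*s + s)) = 7/(-3 - 3*s))
h(z) = ⅓ + z/6
h(-13)/V(7) + w(15, q(1))/(((-186 - 77)/(148 - 239))) = (⅓ + (⅙)*(-13))/15 + (-7/(3 + 3*15))/(((-186 - 77)/(148 - 239))) = (⅓ - 13/6)*(1/15) + (-7/(3 + 45))/((-263/(-91))) = -11/6*1/15 + (-7/48)/((-263*(-1/91))) = -11/90 + (-7*1/48)/(263/91) = -11/90 - 7/48*91/263 = -11/90 - 637/12624 = -32699/189360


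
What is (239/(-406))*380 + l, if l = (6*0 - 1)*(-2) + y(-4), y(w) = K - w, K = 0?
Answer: -44192/203 ≈ -217.69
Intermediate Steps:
y(w) = -w (y(w) = 0 - w = -w)
l = 6 (l = (6*0 - 1)*(-2) - 1*(-4) = (0 - 1)*(-2) + 4 = -1*(-2) + 4 = 2 + 4 = 6)
(239/(-406))*380 + l = (239/(-406))*380 + 6 = (239*(-1/406))*380 + 6 = -239/406*380 + 6 = -45410/203 + 6 = -44192/203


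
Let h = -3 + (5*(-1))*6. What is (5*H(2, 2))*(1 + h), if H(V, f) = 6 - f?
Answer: -640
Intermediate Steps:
h = -33 (h = -3 - 5*6 = -3 - 30 = -33)
(5*H(2, 2))*(1 + h) = (5*(6 - 1*2))*(1 - 33) = (5*(6 - 2))*(-32) = (5*4)*(-32) = 20*(-32) = -640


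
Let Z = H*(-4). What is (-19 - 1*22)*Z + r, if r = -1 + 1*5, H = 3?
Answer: 496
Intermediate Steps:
r = 4 (r = -1 + 5 = 4)
Z = -12 (Z = 3*(-4) = -12)
(-19 - 1*22)*Z + r = (-19 - 1*22)*(-12) + 4 = (-19 - 22)*(-12) + 4 = -41*(-12) + 4 = 492 + 4 = 496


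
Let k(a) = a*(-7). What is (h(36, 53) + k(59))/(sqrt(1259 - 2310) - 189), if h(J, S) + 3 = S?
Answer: 68607/36772 + 363*I*sqrt(1051)/36772 ≈ 1.8657 + 0.32003*I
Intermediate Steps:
h(J, S) = -3 + S
k(a) = -7*a
(h(36, 53) + k(59))/(sqrt(1259 - 2310) - 189) = ((-3 + 53) - 7*59)/(sqrt(1259 - 2310) - 189) = (50 - 413)/(sqrt(-1051) - 189) = -363/(I*sqrt(1051) - 189) = -363/(-189 + I*sqrt(1051))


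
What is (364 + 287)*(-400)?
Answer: -260400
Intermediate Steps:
(364 + 287)*(-400) = 651*(-400) = -260400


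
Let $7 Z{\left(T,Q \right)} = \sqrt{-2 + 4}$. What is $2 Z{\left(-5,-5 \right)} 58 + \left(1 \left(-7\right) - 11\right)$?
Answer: $-18 + \frac{116 \sqrt{2}}{7} \approx 5.4355$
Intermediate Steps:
$Z{\left(T,Q \right)} = \frac{\sqrt{2}}{7}$ ($Z{\left(T,Q \right)} = \frac{\sqrt{-2 + 4}}{7} = \frac{\sqrt{2}}{7}$)
$2 Z{\left(-5,-5 \right)} 58 + \left(1 \left(-7\right) - 11\right) = 2 \frac{\sqrt{2}}{7} \cdot 58 + \left(1 \left(-7\right) - 11\right) = \frac{2 \sqrt{2}}{7} \cdot 58 - 18 = \frac{116 \sqrt{2}}{7} - 18 = -18 + \frac{116 \sqrt{2}}{7}$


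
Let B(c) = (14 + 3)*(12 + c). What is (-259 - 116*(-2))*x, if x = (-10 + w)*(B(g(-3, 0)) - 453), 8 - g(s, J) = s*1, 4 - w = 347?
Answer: -590922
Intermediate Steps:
w = -343 (w = 4 - 1*347 = 4 - 347 = -343)
g(s, J) = 8 - s
B(c) = 204 + 17*c (B(c) = 17*(12 + c) = 204 + 17*c)
x = 21886 (x = (-10 - 343)*((204 + 17*(8 - 1*(-3))) - 453) = -353*((204 + 17*(8 + 3)) - 453) = -353*((204 + 17*11) - 453) = -353*((204 + 187) - 453) = -353*(391 - 453) = -353*(-62) = 21886)
(-259 - 116*(-2))*x = (-259 - 116*(-2))*21886 = (-259 + 232)*21886 = -27*21886 = -590922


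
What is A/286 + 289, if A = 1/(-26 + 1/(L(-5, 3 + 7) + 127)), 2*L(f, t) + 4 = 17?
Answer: 573618493/1984840 ≈ 289.00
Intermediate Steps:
L(f, t) = 13/2 (L(f, t) = -2 + (½)*17 = -2 + 17/2 = 13/2)
A = -267/6940 (A = 1/(-26 + 1/(13/2 + 127)) = 1/(-26 + 1/(267/2)) = 1/(-26 + 2/267) = 1/(-6940/267) = -267/6940 ≈ -0.038473)
A/286 + 289 = -267/6940/286 + 289 = -267/6940*1/286 + 289 = -267/1984840 + 289 = 573618493/1984840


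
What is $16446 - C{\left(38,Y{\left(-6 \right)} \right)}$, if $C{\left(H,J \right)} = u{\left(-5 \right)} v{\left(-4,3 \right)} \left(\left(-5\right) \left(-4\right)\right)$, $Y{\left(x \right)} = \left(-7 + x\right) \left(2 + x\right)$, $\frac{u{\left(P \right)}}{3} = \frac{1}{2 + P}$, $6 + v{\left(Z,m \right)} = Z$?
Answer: $16246$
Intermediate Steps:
$v{\left(Z,m \right)} = -6 + Z$
$u{\left(P \right)} = \frac{3}{2 + P}$
$C{\left(H,J \right)} = 200$ ($C{\left(H,J \right)} = \frac{3}{2 - 5} \left(-6 - 4\right) \left(\left(-5\right) \left(-4\right)\right) = \frac{3}{-3} \left(-10\right) 20 = 3 \left(- \frac{1}{3}\right) \left(-10\right) 20 = \left(-1\right) \left(-10\right) 20 = 10 \cdot 20 = 200$)
$16446 - C{\left(38,Y{\left(-6 \right)} \right)} = 16446 - 200 = 16246$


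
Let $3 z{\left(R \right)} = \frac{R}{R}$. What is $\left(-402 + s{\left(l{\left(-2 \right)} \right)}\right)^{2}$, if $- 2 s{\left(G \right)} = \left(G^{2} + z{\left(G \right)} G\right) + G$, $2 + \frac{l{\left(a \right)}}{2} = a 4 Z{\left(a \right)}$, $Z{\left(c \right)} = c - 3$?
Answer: $\frac{100440484}{9} \approx 1.116 \cdot 10^{7}$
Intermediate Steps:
$Z{\left(c \right)} = -3 + c$
$l{\left(a \right)} = -4 + 8 a \left(-3 + a\right)$ ($l{\left(a \right)} = -4 + 2 a 4 \left(-3 + a\right) = -4 + 2 \cdot 4 a \left(-3 + a\right) = -4 + 8 a \left(-3 + a\right)$)
$z{\left(R \right)} = \frac{1}{3}$ ($z{\left(R \right)} = \frac{R \frac{1}{R}}{3} = \frac{1}{3} \cdot 1 = \frac{1}{3}$)
$s{\left(G \right)} = - \frac{2 G}{3} - \frac{G^{2}}{2}$ ($s{\left(G \right)} = - \frac{\left(G^{2} + \frac{G}{3}\right) + G}{2} = - \frac{G^{2} + \frac{4 G}{3}}{2} = - \frac{2 G}{3} - \frac{G^{2}}{2}$)
$\left(-402 + s{\left(l{\left(-2 \right)} \right)}\right)^{2} = \left(-402 - \frac{\left(-4 + 8 \left(-2\right) \left(-3 - 2\right)\right) \left(4 + 3 \left(-4 + 8 \left(-2\right) \left(-3 - 2\right)\right)\right)}{6}\right)^{2} = \left(-402 - \frac{\left(-4 + 8 \left(-2\right) \left(-5\right)\right) \left(4 + 3 \left(-4 + 8 \left(-2\right) \left(-5\right)\right)\right)}{6}\right)^{2} = \left(-402 - \frac{\left(-4 + 80\right) \left(4 + 3 \left(-4 + 80\right)\right)}{6}\right)^{2} = \left(-402 - \frac{38 \left(4 + 3 \cdot 76\right)}{3}\right)^{2} = \left(-402 - \frac{38 \left(4 + 228\right)}{3}\right)^{2} = \left(-402 - \frac{38}{3} \cdot 232\right)^{2} = \left(-402 - \frac{8816}{3}\right)^{2} = \left(- \frac{10022}{3}\right)^{2} = \frac{100440484}{9}$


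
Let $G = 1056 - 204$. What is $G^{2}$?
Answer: $725904$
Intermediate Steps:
$G = 852$ ($G = 1056 - 204 = 852$)
$G^{2} = 852^{2} = 725904$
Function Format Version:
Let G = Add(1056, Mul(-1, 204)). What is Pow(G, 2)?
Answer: 725904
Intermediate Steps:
G = 852 (G = Add(1056, -204) = 852)
Pow(G, 2) = Pow(852, 2) = 725904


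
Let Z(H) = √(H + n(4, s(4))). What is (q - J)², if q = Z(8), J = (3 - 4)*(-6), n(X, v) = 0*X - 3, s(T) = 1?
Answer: (6 - √5)² ≈ 14.167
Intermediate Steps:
n(X, v) = -3 (n(X, v) = 0 - 3 = -3)
Z(H) = √(-3 + H) (Z(H) = √(H - 3) = √(-3 + H))
J = 6 (J = -1*(-6) = 6)
q = √5 (q = √(-3 + 8) = √5 ≈ 2.2361)
(q - J)² = (√5 - 1*6)² = (√5 - 6)² = (-6 + √5)²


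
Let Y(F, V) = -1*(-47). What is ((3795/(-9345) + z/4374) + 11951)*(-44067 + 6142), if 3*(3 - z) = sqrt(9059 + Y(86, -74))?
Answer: -411680857700275/908334 + 37925*sqrt(9106)/13122 ≈ -4.5323e+8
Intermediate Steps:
Y(F, V) = 47
z = 3 - sqrt(9106)/3 (z = 3 - sqrt(9059 + 47)/3 = 3 - sqrt(9106)/3 ≈ -28.808)
((3795/(-9345) + z/4374) + 11951)*(-44067 + 6142) = ((3795/(-9345) + (3 - sqrt(9106)/3)/4374) + 11951)*(-44067 + 6142) = ((3795*(-1/9345) + (3 - sqrt(9106)/3)*(1/4374)) + 11951)*(-37925) = ((-253/623 + (1/1458 - sqrt(9106)/13122)) + 11951)*(-37925) = ((-368251/908334 - sqrt(9106)/13122) + 11951)*(-37925) = (10855131383/908334 - sqrt(9106)/13122)*(-37925) = -411680857700275/908334 + 37925*sqrt(9106)/13122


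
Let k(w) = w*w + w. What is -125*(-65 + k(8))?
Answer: -875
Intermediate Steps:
k(w) = w + w² (k(w) = w² + w = w + w²)
-125*(-65 + k(8)) = -125*(-65 + 8*(1 + 8)) = -125*(-65 + 8*9) = -125*(-65 + 72) = -125*7 = -875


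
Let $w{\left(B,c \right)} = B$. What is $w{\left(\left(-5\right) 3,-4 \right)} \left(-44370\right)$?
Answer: $665550$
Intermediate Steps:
$w{\left(\left(-5\right) 3,-4 \right)} \left(-44370\right) = \left(-5\right) 3 \left(-44370\right) = \left(-15\right) \left(-44370\right) = 665550$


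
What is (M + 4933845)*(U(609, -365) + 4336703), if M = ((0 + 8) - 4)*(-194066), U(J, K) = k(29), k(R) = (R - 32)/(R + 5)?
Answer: 613026583372319/34 ≈ 1.8030e+13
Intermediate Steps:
k(R) = (-32 + R)/(5 + R)
U(J, K) = -3/34 (U(J, K) = (-32 + 29)/(5 + 29) = -3/34)
M = -776264 (M = (8 - 4)*(-194066) = 4*(-194066) = -776264)
(M + 4933845)*(U(609, -365) + 4336703) = (-776264 + 4933845)*(-3/34 + 4336703) = 4157581*(147447899/34) = 613026583372319/34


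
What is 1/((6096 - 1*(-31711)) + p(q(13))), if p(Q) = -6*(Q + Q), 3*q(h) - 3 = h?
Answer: 1/37743 ≈ 2.6495e-5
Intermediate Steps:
q(h) = 1 + h/3
p(Q) = -12*Q
1/((6096 - 1*(-31711)) + p(q(13))) = 1/((6096 - 1*(-31711)) - 12*(1 + (⅓)*13)) = 1/((6096 + 31711) - 12*(1 + 13/3)) = 1/(37807 - 12*16/3) = 1/(37807 - 64) = 1/37743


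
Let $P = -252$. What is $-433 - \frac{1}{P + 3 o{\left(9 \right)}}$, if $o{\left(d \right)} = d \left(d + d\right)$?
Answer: $- \frac{101323}{234} \approx -433.0$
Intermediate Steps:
$o{\left(d \right)} = 2 d^{2}$ ($o{\left(d \right)} = d 2 d = 2 d^{2}$)
$-433 - \frac{1}{P + 3 o{\left(9 \right)}} = -433 - \frac{1}{-252 + 3 \cdot 2 \cdot 9^{2}} = -433 - \frac{1}{-252 + 3 \cdot 2 \cdot 81} = -433 - \frac{1}{-252 + 3 \cdot 162} = -433 - \frac{1}{-252 + 486} = -433 - \frac{1}{234} = - \frac{101323}{234}$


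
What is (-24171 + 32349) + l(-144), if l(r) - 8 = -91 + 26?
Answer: 8121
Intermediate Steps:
l(r) = -57 (l(r) = 8 + (-91 + 26) = 8 - 65 = -57)
(-24171 + 32349) + l(-144) = (-24171 + 32349) - 57 = 8178 - 57 = 8121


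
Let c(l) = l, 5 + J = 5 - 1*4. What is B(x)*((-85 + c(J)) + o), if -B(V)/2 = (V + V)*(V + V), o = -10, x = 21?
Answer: 349272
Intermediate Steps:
J = -4 (J = -5 + (5 - 1*4) = -5 + (5 - 4) = -5 + 1 = -4)
B(V) = -8*V**2 (B(V) = -2*(V + V)*(V + V) = -2*2*V*2*V = -8*V**2)
B(x)*((-85 + c(J)) + o) = (-8*21**2)*((-85 - 4) - 10) = (-8*441)*(-89 - 10) = -3528*(-99) = 349272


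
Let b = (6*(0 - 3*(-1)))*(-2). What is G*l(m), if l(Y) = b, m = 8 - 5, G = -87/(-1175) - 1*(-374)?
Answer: -15823332/1175 ≈ -13467.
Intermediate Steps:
G = 439537/1175 (G = -87*(-1/1175) + 374 = 87/1175 + 374 = 439537/1175 ≈ 374.07)
m = 3
b = -36 (b = (6*(0 + 3))*(-2) = (6*3)*(-2) = 18*(-2) = -36)
l(Y) = -36
G*l(m) = (439537/1175)*(-36) = -15823332/1175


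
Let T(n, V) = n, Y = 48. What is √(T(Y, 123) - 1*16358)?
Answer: I*√16310 ≈ 127.71*I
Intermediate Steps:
√(T(Y, 123) - 1*16358) = √(48 - 1*16358) = √(48 - 16358) = √(-16310) = I*√16310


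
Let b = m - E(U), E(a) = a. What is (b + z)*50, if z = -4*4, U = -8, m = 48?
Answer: 2000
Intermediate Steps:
b = 56 (b = 48 - 1*(-8) = 48 + 8 = 56)
z = -16
(b + z)*50 = (56 - 16)*50 = 40*50 = 2000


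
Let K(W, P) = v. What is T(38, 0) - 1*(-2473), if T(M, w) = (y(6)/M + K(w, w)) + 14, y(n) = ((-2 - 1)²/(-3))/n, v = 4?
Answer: 189315/76 ≈ 2491.0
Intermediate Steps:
K(W, P) = 4
y(n) = -3/n (y(n) = ((-3)²*(-⅓))/n = (9*(-⅓))/n = -3/n)
T(M, w) = 18 - 1/(2*M) (T(M, w) = ((-3/6)/M + 4) + 14 = ((-3*⅙)/M + 4) + 14 = (-1/(2*M) + 4) + 14 = (4 - 1/(2*M)) + 14 = 18 - 1/(2*M))
T(38, 0) - 1*(-2473) = (18 - ½/38) - 1*(-2473) = (18 - ½*1/38) + 2473 = (18 - 1/76) + 2473 = 1367/76 + 2473 = 189315/76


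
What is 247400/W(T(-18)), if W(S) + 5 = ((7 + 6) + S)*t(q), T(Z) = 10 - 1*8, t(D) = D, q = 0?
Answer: -49480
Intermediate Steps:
T(Z) = 2 (T(Z) = 10 - 8 = 2)
W(S) = -5 (W(S) = -5 + ((7 + 6) + S)*0 = -5 + (13 + S)*0 = -5 + 0 = -5)
247400/W(T(-18)) = 247400/(-5) = 247400*(-⅕) = -49480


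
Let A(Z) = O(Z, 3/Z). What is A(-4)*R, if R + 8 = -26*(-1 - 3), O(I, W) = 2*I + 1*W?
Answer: -840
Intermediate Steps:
O(I, W) = W + 2*I (O(I, W) = 2*I + W = W + 2*I)
A(Z) = 2*Z + 3/Z (A(Z) = 3/Z + 2*Z = 2*Z + 3/Z)
R = 96 (R = -8 - 26*(-1 - 3) = -8 - 26*(-4) = -8 + 104 = 96)
A(-4)*R = (2*(-4) + 3/(-4))*96 = (-8 + 3*(-¼))*96 = (-8 - ¾)*96 = -35/4*96 = -840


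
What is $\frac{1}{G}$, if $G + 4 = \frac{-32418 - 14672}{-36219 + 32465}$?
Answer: $\frac{1877}{16037} \approx 0.11704$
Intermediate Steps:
$G = \frac{16037}{1877}$ ($G = -4 + \frac{-32418 - 14672}{-36219 + 32465} = -4 - \frac{47090}{-3754} = -4 - - \frac{23545}{1877} = -4 + \frac{23545}{1877} = \frac{16037}{1877} \approx 8.5439$)
$\frac{1}{G} = \frac{1}{\frac{16037}{1877}} = \frac{1877}{16037}$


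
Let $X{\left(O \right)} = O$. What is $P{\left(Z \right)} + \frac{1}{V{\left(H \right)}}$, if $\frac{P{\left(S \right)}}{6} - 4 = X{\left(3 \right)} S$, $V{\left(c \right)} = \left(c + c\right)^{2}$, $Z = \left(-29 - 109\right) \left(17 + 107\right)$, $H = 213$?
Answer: $- \frac{55893156191}{181476} \approx -3.0799 \cdot 10^{5}$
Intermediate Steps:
$Z = -17112$ ($Z = \left(-138\right) 124 = -17112$)
$V{\left(c \right)} = 4 c^{2}$ ($V{\left(c \right)} = \left(2 c\right)^{2} = 4 c^{2}$)
$P{\left(S \right)} = 24 + 18 S$ ($P{\left(S \right)} = 24 + 6 \cdot 3 S = 24 + 18 S$)
$P{\left(Z \right)} + \frac{1}{V{\left(H \right)}} = \left(24 + 18 \left(-17112\right)\right) + \frac{1}{4 \cdot 213^{2}} = \left(24 - 308016\right) + \frac{1}{4 \cdot 45369} = -307992 + \frac{1}{181476} = - \frac{55893156191}{181476}$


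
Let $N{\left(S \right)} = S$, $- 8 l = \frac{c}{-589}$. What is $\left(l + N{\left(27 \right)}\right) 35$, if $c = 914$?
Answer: $\frac{2242415}{2356} \approx 951.79$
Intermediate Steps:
$l = \frac{457}{2356}$ ($l = - \frac{914 \frac{1}{-589}}{8} = - \frac{914 \left(- \frac{1}{589}\right)}{8} = \left(- \frac{1}{8}\right) \left(- \frac{914}{589}\right) = \frac{457}{2356} \approx 0.19397$)
$\left(l + N{\left(27 \right)}\right) 35 = \left(\frac{457}{2356} + 27\right) 35 = \frac{64069}{2356} \cdot 35 = \frac{2242415}{2356}$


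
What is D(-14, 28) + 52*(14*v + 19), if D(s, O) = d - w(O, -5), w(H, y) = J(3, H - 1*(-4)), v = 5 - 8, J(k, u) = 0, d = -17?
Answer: -1213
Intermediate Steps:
v = -3
w(H, y) = 0
D(s, O) = -17 (D(s, O) = -17 - 1*0 = -17 + 0 = -17)
D(-14, 28) + 52*(14*v + 19) = -17 + 52*(14*(-3) + 19) = -17 + 52*(-42 + 19) = -17 + 52*(-23) = -17 - 1196 = -1213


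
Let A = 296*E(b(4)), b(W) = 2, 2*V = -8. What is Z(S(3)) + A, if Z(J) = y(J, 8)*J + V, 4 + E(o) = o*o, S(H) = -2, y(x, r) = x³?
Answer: 12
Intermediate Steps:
V = -4 (V = (½)*(-8) = -4)
E(o) = -4 + o² (E(o) = -4 + o*o = -4 + o²)
Z(J) = -4 + J⁴ (Z(J) = J³*J - 4 = J⁴ - 4 = -4 + J⁴)
A = 0 (A = 296*(-4 + 2²) = 296*(-4 + 4) = 296*0 = 0)
Z(S(3)) + A = (-4 + (-2)⁴) + 0 = (-4 + 16) + 0 = 12 + 0 = 12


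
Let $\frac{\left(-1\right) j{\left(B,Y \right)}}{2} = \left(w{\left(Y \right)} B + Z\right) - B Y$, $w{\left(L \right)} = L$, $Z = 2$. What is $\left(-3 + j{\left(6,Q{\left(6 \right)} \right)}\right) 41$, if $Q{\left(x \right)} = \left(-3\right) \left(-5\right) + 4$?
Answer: $-287$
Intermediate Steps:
$Q{\left(x \right)} = 19$ ($Q{\left(x \right)} = 15 + 4 = 19$)
$j{\left(B,Y \right)} = -4$ ($j{\left(B,Y \right)} = - 2 \left(\left(Y B + 2\right) - B Y\right) = - 2 \left(\left(B Y + 2\right) - B Y\right) = - 2 \left(\left(2 + B Y\right) - B Y\right) = \left(-2\right) 2 = -4$)
$\left(-3 + j{\left(6,Q{\left(6 \right)} \right)}\right) 41 = \left(-3 - 4\right) 41 = \left(-7\right) 41 = -287$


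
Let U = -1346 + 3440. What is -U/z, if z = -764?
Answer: 1047/382 ≈ 2.7408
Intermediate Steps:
U = 2094
-U/z = -2094/(-764) = -2094*(-1)/764 = -1*(-1047/382) = 1047/382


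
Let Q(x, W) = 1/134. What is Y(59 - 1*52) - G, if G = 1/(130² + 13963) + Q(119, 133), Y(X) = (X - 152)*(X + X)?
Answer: -8395384257/4135642 ≈ -2030.0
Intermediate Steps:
Q(x, W) = 1/134
Y(X) = 2*X*(-152 + X) (Y(X) = (-152 + X)*(2*X) = 2*X*(-152 + X))
G = 30997/4135642 (G = 1/(130² + 13963) + 1/134 = 1/(16900 + 13963) + 1/134 = 1/30863 + 1/134 = 30997/4135642 ≈ 0.0074951)
Y(59 - 1*52) - G = 2*(59 - 1*52)*(-152 + (59 - 1*52)) - 1*30997/4135642 = 2*(59 - 52)*(-152 + (59 - 52)) - 30997/4135642 = 2*7*(-152 + 7) - 30997/4135642 = 2*7*(-145) - 30997/4135642 = -2030 - 30997/4135642 = -8395384257/4135642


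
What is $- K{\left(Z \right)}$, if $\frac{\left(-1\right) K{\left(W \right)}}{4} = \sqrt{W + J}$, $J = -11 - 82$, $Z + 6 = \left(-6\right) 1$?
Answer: $4 i \sqrt{105} \approx 40.988 i$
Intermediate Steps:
$Z = -12$ ($Z = -6 - 6 = -12$)
$J = -93$
$K{\left(W \right)} = - 4 \sqrt{-93 + W}$ ($K{\left(W \right)} = - 4 \sqrt{W - 93} = - 4 \sqrt{-93 + W}$)
$- K{\left(Z \right)} = - \left(-4\right) \sqrt{-93 - 12} = - \left(-4\right) \sqrt{-105} = - \left(-4\right) i \sqrt{105} = 4 i \sqrt{105}$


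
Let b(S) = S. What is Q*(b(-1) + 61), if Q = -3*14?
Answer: -2520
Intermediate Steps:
Q = -42
Q*(b(-1) + 61) = -42*(-1 + 61) = -42*60 = -2520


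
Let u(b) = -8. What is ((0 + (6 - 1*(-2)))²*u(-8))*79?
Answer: -40448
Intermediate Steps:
((0 + (6 - 1*(-2)))²*u(-8))*79 = ((0 + (6 - 1*(-2)))²*(-8))*79 = ((0 + (6 + 2))²*(-8))*79 = ((0 + 8)²*(-8))*79 = (8²*(-8))*79 = (64*(-8))*79 = -512*79 = -40448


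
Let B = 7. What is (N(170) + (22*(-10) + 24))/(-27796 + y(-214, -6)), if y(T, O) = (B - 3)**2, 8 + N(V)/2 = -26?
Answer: 22/2315 ≈ 0.0095032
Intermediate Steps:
N(V) = -68 (N(V) = -16 + 2*(-26) = -16 - 52 = -68)
y(T, O) = 16 (y(T, O) = (7 - 3)**2 = 4**2 = 16)
(N(170) + (22*(-10) + 24))/(-27796 + y(-214, -6)) = (-68 + (22*(-10) + 24))/(-27796 + 16) = (-68 + (-220 + 24))/(-27780) = (-68 - 196)*(-1/27780) = -264*(-1/27780) = 22/2315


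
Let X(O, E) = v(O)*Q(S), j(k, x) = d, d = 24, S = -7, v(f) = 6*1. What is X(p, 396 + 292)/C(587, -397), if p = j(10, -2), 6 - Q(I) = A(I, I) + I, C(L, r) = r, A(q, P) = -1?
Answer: -84/397 ≈ -0.21159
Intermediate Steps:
v(f) = 6
j(k, x) = 24
Q(I) = 7 - I (Q(I) = 6 - (-1 + I) = 6 + (1 - I) = 7 - I)
p = 24
X(O, E) = 84 (X(O, E) = 6*(7 - 1*(-7)) = 6*(7 + 7) = 6*14 = 84)
X(p, 396 + 292)/C(587, -397) = 84/(-397) = 84*(-1/397) = -84/397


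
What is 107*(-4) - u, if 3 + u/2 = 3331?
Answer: -7084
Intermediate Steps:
u = 6656 (u = -6 + 2*3331 = -6 + 6662 = 6656)
107*(-4) - u = 107*(-4) - 1*6656 = -428 - 6656 = -7084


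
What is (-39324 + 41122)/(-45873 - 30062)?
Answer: -1798/75935 ≈ -0.023678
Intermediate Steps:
(-39324 + 41122)/(-45873 - 30062) = 1798/(-75935) = 1798*(-1/75935) = -1798/75935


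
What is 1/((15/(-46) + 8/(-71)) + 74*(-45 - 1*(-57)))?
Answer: 3266/2898775 ≈ 0.0011267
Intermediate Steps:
1/((15/(-46) + 8/(-71)) + 74*(-45 - 1*(-57))) = 1/((15*(-1/46) + 8*(-1/71)) + 74*(-45 + 57)) = 1/((-15/46 - 8/71) + 74*12) = 1/(-1433/3266 + 888) = 1/(2898775/3266) = 3266/2898775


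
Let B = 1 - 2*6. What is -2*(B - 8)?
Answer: 38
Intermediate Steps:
B = -11 (B = 1 - 12 = -11)
-2*(B - 8) = -2*(-11 - 8) = -2*(-19) = 38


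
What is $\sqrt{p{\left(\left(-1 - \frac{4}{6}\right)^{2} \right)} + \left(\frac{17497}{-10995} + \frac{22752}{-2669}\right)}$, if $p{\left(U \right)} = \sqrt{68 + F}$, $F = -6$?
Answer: $\frac{\sqrt{-8711484616700115 + 861167467379025 \sqrt{62}}}{29345655} \approx 1.4973 i$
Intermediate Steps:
$p{\left(U \right)} = \sqrt{62}$ ($p{\left(U \right)} = \sqrt{68 - 6} = \sqrt{62}$)
$\sqrt{p{\left(\left(-1 - \frac{4}{6}\right)^{2} \right)} + \left(\frac{17497}{-10995} + \frac{22752}{-2669}\right)} = \sqrt{\sqrt{62} + \left(\frac{17497}{-10995} + \frac{22752}{-2669}\right)} = \sqrt{\sqrt{62} + \left(17497 \left(- \frac{1}{10995}\right) + 22752 \left(- \frac{1}{2669}\right)\right)} = \sqrt{\sqrt{62} - \frac{296857733}{29345655}} = \sqrt{- \frac{296857733}{29345655} + \sqrt{62}}$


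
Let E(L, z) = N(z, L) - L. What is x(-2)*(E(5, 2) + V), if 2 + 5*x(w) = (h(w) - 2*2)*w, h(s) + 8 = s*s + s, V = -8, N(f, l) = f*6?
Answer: -18/5 ≈ -3.6000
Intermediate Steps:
N(f, l) = 6*f
E(L, z) = -L + 6*z (E(L, z) = 6*z - L = -L + 6*z)
h(s) = -8 + s + s**2 (h(s) = -8 + (s*s + s) = -8 + (s**2 + s) = -8 + (s + s**2) = -8 + s + s**2)
x(w) = -2/5 + w*(-12 + w + w**2)/5 (x(w) = -2/5 + (((-8 + w + w**2) - 2*2)*w)/5 = -2/5 + (((-8 + w + w**2) - 4)*w)/5 = -2/5 + ((-12 + w + w**2)*w)/5 = -2/5 + (w*(-12 + w + w**2))/5 = -2/5 + w*(-12 + w + w**2)/5)
x(-2)*(E(5, 2) + V) = (-2/5 - 12/5*(-2) + (1/5)*(-2)**2 + (1/5)*(-2)**3)*((-1*5 + 6*2) - 8) = (-2/5 + 24/5 + (1/5)*4 + (1/5)*(-8))*((-5 + 12) - 8) = (-2/5 + 24/5 + 4/5 - 8/5)*(7 - 8) = (18/5)*(-1) = -18/5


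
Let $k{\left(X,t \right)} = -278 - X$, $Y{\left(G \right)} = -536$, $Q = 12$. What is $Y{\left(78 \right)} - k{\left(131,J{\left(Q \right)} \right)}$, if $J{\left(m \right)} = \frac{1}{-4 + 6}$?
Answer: $-127$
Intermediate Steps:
$J{\left(m \right)} = \frac{1}{2}$
$Y{\left(78 \right)} - k{\left(131,J{\left(Q \right)} \right)} = -536 - \left(-278 - 131\right) = -536 - -409 = -536 + 409 = -127$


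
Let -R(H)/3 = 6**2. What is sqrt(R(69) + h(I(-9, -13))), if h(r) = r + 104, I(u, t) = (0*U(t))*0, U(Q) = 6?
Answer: 2*I ≈ 2.0*I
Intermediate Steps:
I(u, t) = 0 (I(u, t) = (0*6)*0 = 0*0 = 0)
h(r) = 104 + r
R(H) = -108 (R(H) = -3*6**2 = -3*36 = -108)
sqrt(R(69) + h(I(-9, -13))) = sqrt(-108 + (104 + 0)) = sqrt(-108 + 104) = sqrt(-4) = 2*I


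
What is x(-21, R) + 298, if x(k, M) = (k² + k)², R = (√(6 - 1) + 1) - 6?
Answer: 176698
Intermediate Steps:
R = -5 + √5 (R = (√5 + 1) - 6 = (1 + √5) - 6 = -5 + √5 ≈ -2.7639)
x(k, M) = (k + k²)²
x(-21, R) + 298 = (-21)²*(1 - 21)² + 298 = 441*(-20)² + 298 = 441*400 + 298 = 176400 + 298 = 176698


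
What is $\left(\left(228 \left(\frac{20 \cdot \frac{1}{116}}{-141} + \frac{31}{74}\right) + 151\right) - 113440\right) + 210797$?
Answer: $\frac{4922228730}{50431} \approx 97603.0$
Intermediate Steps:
$\left(\left(228 \left(\frac{20 \cdot \frac{1}{116}}{-141} + \frac{31}{74}\right) + 151\right) - 113440\right) + 210797 = \left(\left(228 \left(20 \cdot \frac{1}{116} \left(- \frac{1}{141}\right) + 31 \cdot \frac{1}{74}\right) + 151\right) - 113440\right) + 210797 = \left(\left(228 \left(\frac{5}{29} \left(- \frac{1}{141}\right) + \frac{31}{74}\right) + 151\right) - 113440\right) + 210797 = \left(\left(228 \left(- \frac{5}{4089} + \frac{31}{74}\right) + 151\right) - 113440\right) + 210797 = \left(\left(228 \cdot \frac{126389}{302586} + 151\right) - 113440\right) + 210797 = \left(\left(\frac{4802782}{50431} + 151\right) - 113440\right) + 210797 = \left(\frac{12417863}{50431} - 113440\right) + 210797 = - \frac{5708474777}{50431} + 210797 = \frac{4922228730}{50431}$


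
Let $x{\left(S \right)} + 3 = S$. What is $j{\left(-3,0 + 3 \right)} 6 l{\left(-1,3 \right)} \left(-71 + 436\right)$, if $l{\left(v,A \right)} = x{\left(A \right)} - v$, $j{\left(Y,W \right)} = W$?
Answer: $6570$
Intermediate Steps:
$x{\left(S \right)} = -3 + S$
$l{\left(v,A \right)} = -3 + A - v$ ($l{\left(v,A \right)} = \left(-3 + A\right) - v = -3 + A - v$)
$j{\left(-3,0 + 3 \right)} 6 l{\left(-1,3 \right)} \left(-71 + 436\right) = \left(0 + 3\right) 6 \left(-3 + 3 - -1\right) \left(-71 + 436\right) = 3 \cdot 6 \left(-3 + 3 + 1\right) 365 = 18 \cdot 1 \cdot 365 = 18 \cdot 365 = 6570$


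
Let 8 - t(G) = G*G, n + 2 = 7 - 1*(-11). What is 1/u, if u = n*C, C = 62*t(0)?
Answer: 1/7936 ≈ 0.00012601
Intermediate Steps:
n = 16 (n = -2 + (7 - 1*(-11)) = -2 + (7 + 11) = -2 + 18 = 16)
t(G) = 8 - G**2 (t(G) = 8 - G*G = 8 - G**2)
C = 496 (C = 62*(8 - 1*0**2) = 62*(8 - 1*0) = 62*(8 + 0) = 62*8 = 496)
u = 7936 (u = 16*496 = 7936)
1/u = 1/7936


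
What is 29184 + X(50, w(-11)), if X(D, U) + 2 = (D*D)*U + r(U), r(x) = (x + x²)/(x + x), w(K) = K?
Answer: 1677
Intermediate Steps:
r(x) = (x + x²)/(2*x) (r(x) = (x + x²)/((2*x)) = (x + x²)*(1/(2*x)) = (x + x²)/(2*x))
X(D, U) = -3/2 + U/2 + U*D² (X(D, U) = -2 + ((D*D)*U + (½ + U/2)) = -2 + (D²*U + (½ + U/2)) = -2 + (U*D² + (½ + U/2)) = -2 + (½ + U/2 + U*D²) = -3/2 + U/2 + U*D²)
29184 + X(50, w(-11)) = 29184 + (-3/2 + (½)*(-11) - 11*50²) = 29184 + (-3/2 - 11/2 - 11*2500) = 29184 + (-3/2 - 11/2 - 27500) = 29184 - 27507 = 1677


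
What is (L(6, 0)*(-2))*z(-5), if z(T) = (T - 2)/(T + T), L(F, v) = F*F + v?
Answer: -252/5 ≈ -50.400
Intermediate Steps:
L(F, v) = v + F² (L(F, v) = F² + v = v + F²)
z(T) = (-2 + T)/(2*T) (z(T) = (-2 + T)/((2*T)) = (-2 + T)*(1/(2*T)) = (-2 + T)/(2*T))
(L(6, 0)*(-2))*z(-5) = ((0 + 6²)*(-2))*((½)*(-2 - 5)/(-5)) = ((0 + 36)*(-2))*((½)*(-⅕)*(-7)) = (36*(-2))*(7/10) = -72*7/10 = -252/5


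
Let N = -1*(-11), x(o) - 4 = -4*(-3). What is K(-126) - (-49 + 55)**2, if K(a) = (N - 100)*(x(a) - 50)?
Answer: 2990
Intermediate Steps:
x(o) = 16 (x(o) = 4 - 4*(-3) = 4 + 12 = 16)
N = 11
K(a) = 3026 (K(a) = (11 - 100)*(16 - 50) = -89*(-34) = 3026)
K(-126) - (-49 + 55)**2 = 3026 - (-49 + 55)**2 = 3026 - 1*6**2 = 3026 - 1*36 = 3026 - 36 = 2990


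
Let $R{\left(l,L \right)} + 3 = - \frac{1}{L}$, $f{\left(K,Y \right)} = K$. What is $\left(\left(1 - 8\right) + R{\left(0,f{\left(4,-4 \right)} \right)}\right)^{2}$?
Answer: $\frac{1681}{16} \approx 105.06$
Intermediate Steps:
$R{\left(l,L \right)} = -3 - \frac{1}{L}$
$\left(\left(1 - 8\right) + R{\left(0,f{\left(4,-4 \right)} \right)}\right)^{2} = \left(\left(1 - 8\right) - \frac{13}{4}\right)^{2} = \left(-7 - \frac{13}{4}\right)^{2} = \left(- \frac{41}{4}\right)^{2} = \frac{1681}{16}$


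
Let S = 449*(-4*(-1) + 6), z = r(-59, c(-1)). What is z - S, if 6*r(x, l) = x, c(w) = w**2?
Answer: -26999/6 ≈ -4499.8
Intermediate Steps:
r(x, l) = x/6
z = -59/6 (z = (1/6)*(-59) = -59/6 ≈ -9.8333)
S = 4490 (S = 449*(4 + 6) = 449*10 = 4490)
z - S = -59/6 - 1*4490 = -59/6 - 4490 = -26999/6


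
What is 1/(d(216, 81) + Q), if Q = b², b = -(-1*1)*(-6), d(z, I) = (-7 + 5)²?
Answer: 1/40 ≈ 0.025000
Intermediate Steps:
d(z, I) = 4 (d(z, I) = (-2)² = 4)
b = -6 (b = -(-1)*(-6) = -1*6 = -6)
Q = 36 (Q = (-6)² = 36)
1/(d(216, 81) + Q) = 1/(4 + 36) = 1/40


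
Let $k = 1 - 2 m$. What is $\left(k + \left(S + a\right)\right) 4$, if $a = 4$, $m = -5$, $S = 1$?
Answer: $64$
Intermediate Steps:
$k = 11$ ($k = 1 - -10 = 1 + 10 = 11$)
$\left(k + \left(S + a\right)\right) 4 = \left(11 + \left(1 + 4\right)\right) 4 = \left(11 + 5\right) 4 = 16 \cdot 4 = 64$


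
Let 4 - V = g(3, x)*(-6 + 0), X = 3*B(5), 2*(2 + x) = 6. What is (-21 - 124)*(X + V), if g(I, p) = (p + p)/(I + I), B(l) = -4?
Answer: 870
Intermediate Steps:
x = 1 (x = -2 + (½)*6 = -2 + 3 = 1)
X = -12 (X = 3*(-4) = -12)
g(I, p) = p/I (g(I, p) = (2*p)/((2*I)) = (2*p)*(1/(2*I)) = p/I)
V = 6 (V = 4 - 1/3*(-6 + 0) = 4 - 1*(⅓)*(-6) = 4 - (-6)/3 = 4 - 1*(-2) = 4 + 2 = 6)
(-21 - 124)*(X + V) = (-21 - 124)*(-12 + 6) = -145*(-6) = 870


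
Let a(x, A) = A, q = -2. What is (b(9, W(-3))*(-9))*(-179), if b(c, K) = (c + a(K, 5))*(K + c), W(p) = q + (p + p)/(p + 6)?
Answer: 112770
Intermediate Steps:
W(p) = -2 + 2*p/(6 + p) (W(p) = -2 + (p + p)/(p + 6) = -2 + (2*p)/(6 + p) = -2 + 2*p/(6 + p))
b(c, K) = (5 + c)*(K + c) (b(c, K) = (c + 5)*(K + c) = (5 + c)*(K + c))
(b(9, W(-3))*(-9))*(-179) = ((9² + 5*(-12/(6 - 3)) + 5*9 - 12/(6 - 3)*9)*(-9))*(-179) = ((81 + 5*(-12/3) + 45 - 12/3*9)*(-9))*(-179) = ((81 + 5*(-12*⅓) + 45 - 12*⅓*9)*(-9))*(-179) = ((81 + 5*(-4) + 45 - 4*9)*(-9))*(-179) = ((81 - 20 + 45 - 36)*(-9))*(-179) = (70*(-9))*(-179) = -630*(-179) = 112770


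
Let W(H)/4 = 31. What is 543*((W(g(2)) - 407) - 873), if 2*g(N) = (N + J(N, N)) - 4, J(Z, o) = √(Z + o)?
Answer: -627708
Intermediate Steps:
g(N) = -2 + N/2 + √2*√N/2 (g(N) = ((N + √(N + N)) - 4)/2 = ((N + √(2*N)) - 4)/2 = ((N + √2*√N) - 4)/2 = (-4 + N + √2*√N)/2 = -2 + N/2 + √2*√N/2)
W(H) = 124 (W(H) = 4*31 = 124)
543*((W(g(2)) - 407) - 873) = 543*((124 - 407) - 873) = 543*(-283 - 873) = 543*(-1156) = -627708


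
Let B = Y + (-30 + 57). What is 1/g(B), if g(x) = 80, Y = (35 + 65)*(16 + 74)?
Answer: 1/80 ≈ 0.012500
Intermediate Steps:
Y = 9000 (Y = 100*90 = 9000)
B = 9027 (B = 9000 + (-30 + 57) = 9000 + 27 = 9027)
1/g(B) = 1/80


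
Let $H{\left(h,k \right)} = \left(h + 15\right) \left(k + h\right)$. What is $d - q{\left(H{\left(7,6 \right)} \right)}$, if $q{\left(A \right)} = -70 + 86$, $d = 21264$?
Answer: $21248$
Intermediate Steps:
$H{\left(h,k \right)} = \left(15 + h\right) \left(h + k\right)$
$q{\left(A \right)} = 16$
$d - q{\left(H{\left(7,6 \right)} \right)} = 21264 - 16 = 21248$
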